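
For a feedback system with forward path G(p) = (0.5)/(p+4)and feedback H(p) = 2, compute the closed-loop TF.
Closed-loop T = G/(1+GH).
Numerator: G_num * H_den = 0.5.
Denominator: G_den * H_den + G_num * H_num = (p + 4) + (1) = p + 5.
T(p) = (0.5)/(p + 5)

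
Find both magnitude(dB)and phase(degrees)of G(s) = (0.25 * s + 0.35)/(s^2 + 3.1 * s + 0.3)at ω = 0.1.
Substitute s = j*0.1: G(j0.1) = 0.606271 - 0.561876j.
|G| = 20*log₁₀(sqrt(Re²+Im²)) = -1.65 dB.
∠G = atan2(Im, Re) = -42.82°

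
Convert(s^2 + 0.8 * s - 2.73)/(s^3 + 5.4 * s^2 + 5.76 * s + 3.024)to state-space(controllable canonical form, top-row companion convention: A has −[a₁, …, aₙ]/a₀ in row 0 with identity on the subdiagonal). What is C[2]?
Reachable canonical form: C = numerator coefficients (right-aligned, zero-padded to length n).
num = s^2 + 0.8*s - 2.73, C = [[1, 0.8, -2.73]].
C[2] = -2.73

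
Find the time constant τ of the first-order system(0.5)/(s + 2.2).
First-order system: τ = -1/pole. Pole = -2.2. τ = -1/(-2.2) = 0.4545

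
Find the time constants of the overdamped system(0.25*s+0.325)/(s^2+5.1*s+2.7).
Overdamped: real poles at -4.5, -0.6. τ = -1/pole → τ₁ = 0.2222, τ₂ = 1.667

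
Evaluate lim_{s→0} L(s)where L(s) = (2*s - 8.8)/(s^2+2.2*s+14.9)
DC gain = L(0) = num(0)/den(0) = -8.8/14.9 = -0.5906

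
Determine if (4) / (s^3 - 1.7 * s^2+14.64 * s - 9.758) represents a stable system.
Denominator: s^3 - 1.7*s^2 + 14.64*s - 9.758 = (s - 0.7)(s^2 - s + 13.94). Poles: 0.5 + 3.7j, 0.5 - 3.7j, 0.7. All Re(p)<0: No (unstable)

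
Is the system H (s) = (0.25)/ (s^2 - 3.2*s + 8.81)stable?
Denominator: s^2 - 3.2*s + 8.81. Poles: 1.6 + 2.5j, 1.6 - 2.5j. All Re(p)<0: No (unstable)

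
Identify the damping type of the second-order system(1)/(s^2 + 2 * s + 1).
Standard form: ωn²/(s²+2ζωn·s+ωn²) gives ωn=1, ζ=1.
Critically damped (ζ = 1)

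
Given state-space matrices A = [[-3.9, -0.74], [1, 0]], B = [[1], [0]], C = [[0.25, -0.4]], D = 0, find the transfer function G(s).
G(s) = C(sI - A)⁻¹B + D.
Characteristic polynomial det(sI - A) = s^2 + 3.9*s + 0.74.
Numerator from C·adj(sI-A)·B + D·det(sI-A) = 0.25*s - 0.4.
G(s) = (0.25*s - 0.4)/(s^2 + 3.9*s + 0.74)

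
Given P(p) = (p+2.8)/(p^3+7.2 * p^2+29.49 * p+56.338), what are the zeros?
Set numerator = 0: p + 2.8 = 0 → Zeros: -2.8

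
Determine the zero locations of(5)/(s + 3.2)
Numerator is a nonzero constant (5) → Zeros: none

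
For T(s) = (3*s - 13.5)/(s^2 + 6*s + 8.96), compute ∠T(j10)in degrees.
Substitute s = j*10: T(j10) = 0.254792 - 0.161605j.
∠T(j10) = atan2(Im, Re) = atan2(-0.161605, 0.254792) = -32.39°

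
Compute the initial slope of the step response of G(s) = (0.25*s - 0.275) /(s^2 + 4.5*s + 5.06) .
IVT: y'(0⁺) = lim_{s→∞} s²·Y(s) = lim_{s→∞} s·G(s).
deg(num) = 1, deg(den) = 2, relative degree = 1, so s·G(s) → (leading num)/(leading den) = 0.25/1 = 0.25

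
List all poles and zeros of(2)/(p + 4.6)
Set denominator = 0: p + 4.6 = 0 → Poles: -4.6
Numerator is a nonzero constant (2) → Zeros: none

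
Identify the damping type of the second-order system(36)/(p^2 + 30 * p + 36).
Standard form: ωn²/(p²+2ζωn·p+ωn²) gives ωn=6, ζ=2.5.
Overdamped (ζ = 2.5 > 1)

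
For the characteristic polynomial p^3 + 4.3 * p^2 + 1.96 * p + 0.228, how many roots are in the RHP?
p^3 + 4.3*p^2 + 1.96*p + 0.228 = (p + 0.2)(p + 3.8)(p + 0.3). Poles: -0.2, -0.3, -3.8. RHP poles (Re>0): 0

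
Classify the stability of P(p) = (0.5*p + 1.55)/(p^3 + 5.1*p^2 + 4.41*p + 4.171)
Denominator: p^3 + 5.1*p^2 + 4.41*p + 4.171 = (p + 4.3)(p^2 + 0.8*p + 0.97). Poles: -0.4 + 0.9j, -0.4 - 0.9j, -4.3. Stable (all poles in LHP)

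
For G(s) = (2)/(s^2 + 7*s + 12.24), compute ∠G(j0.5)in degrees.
Substitute s = j*0.5: G(j0.5) = 0.153708 - 0.0448689j.
∠G(j0.5) = atan2(Im, Re) = atan2(-0.0448689, 0.153708) = -16.27°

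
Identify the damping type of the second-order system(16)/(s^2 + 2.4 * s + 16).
Standard form: ωn²/(s²+2ζωn·s+ωn²) gives ωn=4, ζ=0.3.
Underdamped (ζ = 0.3 < 1)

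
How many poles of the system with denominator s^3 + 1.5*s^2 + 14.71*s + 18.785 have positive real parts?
s^3 + 1.5*s^2 + 14.71*s + 18.785 = (s + 1.3)(s^2 + 0.2*s + 14.45). Poles: -0.1 + 3.8j, -0.1 - 3.8j, -1.3. RHP poles (Re>0): 0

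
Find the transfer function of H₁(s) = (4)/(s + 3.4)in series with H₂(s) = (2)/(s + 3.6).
Series: H = H₁ · H₂ = (n₁·n₂)/(d₁·d₂).
Num: n₁·n₂ = 8. Den: d₁·d₂ = s^2 + 7*s + 12.24.
H(s) = (8)/(s^2 + 7*s + 12.24)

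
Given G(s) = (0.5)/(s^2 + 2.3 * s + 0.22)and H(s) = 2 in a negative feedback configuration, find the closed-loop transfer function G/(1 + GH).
Closed-loop T = G/(1+GH).
Numerator: G_num * H_den = 0.5.
Denominator: G_den * H_den + G_num * H_num = (s^2 + 2.3*s + 0.22) + (1) = s^2 + 2.3*s + 1.22.
T(s) = (0.5)/(s^2 + 2.3*s + 1.22)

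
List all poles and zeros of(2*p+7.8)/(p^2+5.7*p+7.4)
Set denominator = 0: p^2 + 5.7*p + 7.4 = (p + 3.7)(p + 2) = 0 → Poles: -2, -3.7
Set numerator = 0: 2*p + 7.8 = 0 → Zeros: -3.9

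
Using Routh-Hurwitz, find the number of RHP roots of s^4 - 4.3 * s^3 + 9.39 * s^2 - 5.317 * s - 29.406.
Routh array:
s^4: [1, 9.39, -29.406]; s^3: [-4.3, -5.317]; s^2: [8.15349, -29.406]; s^1: [-20.8252]; s^0: [-29.406]
First column: [1, -4.3, 8.15349, -20.8252, -29.406]. Sign changes = RHP roots = 3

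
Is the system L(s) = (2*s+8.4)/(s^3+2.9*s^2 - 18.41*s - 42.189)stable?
Denominator: s^3 + 2.9*s^2 - 18.41*s - 42.189 = (s - 4.1)(s + 2.1)(s + 4.9). Poles: -2.1, -4.9, 4.1. All Re(p)<0: No (unstable)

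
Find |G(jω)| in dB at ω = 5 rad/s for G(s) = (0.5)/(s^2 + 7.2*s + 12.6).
Substitute s = j*5: G(j5) = -0.00427657 - 0.0124158j.
|G(j5)| = sqrt(Re² + Im²) = 0.01313.
20*log₁₀(0.01313) = -37.63 dB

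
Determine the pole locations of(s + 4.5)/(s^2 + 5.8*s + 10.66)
Set denominator = 0: s^2 + 5.8*s + 10.66 = 0 → Poles: -2.9 + 1.5j, -2.9 - 1.5j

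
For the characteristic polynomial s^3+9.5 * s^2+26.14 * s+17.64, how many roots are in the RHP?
s^3 + 9.5*s^2 + 26.14*s + 17.64 = (s + 1)(s + 4.9)(s + 3.6). Poles: -1, -3.6, -4.9. RHP poles (Re>0): 0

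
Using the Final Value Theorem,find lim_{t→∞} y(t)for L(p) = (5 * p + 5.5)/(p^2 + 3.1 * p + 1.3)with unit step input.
FVT: lim_{t→∞} y(t) = lim_{p→0} p*Y(p) where Y(p) = L(p)/p.
= lim_{p→0} L(p) = L(0) = num(0)/den(0) = 5.5/1.3 = 4.231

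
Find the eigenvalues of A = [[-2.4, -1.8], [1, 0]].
Eigenvalues solve det(λI - A) = 0.
Characteristic polynomial: λ^2 + 2.4*λ + 1.8 = 0.
Roots: -1.2 + 0.6j, -1.2 - 0.6j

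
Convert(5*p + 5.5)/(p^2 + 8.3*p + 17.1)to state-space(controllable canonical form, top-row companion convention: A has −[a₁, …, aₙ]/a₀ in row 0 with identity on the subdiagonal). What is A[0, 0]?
Reachable canonical form for den = p^2 + 8.3*p + 17.1: top row of A = -[a₁,a₂,...,aₙ]/a₀, ones on the subdiagonal, zeros elsewhere.
A = [[-8.3, -17.1], [1, 0]].
A[0,0] = -8.3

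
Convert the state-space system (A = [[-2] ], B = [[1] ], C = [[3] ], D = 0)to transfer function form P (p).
P(p) = C(pI - A)⁻¹B + D.
Characteristic polynomial det(pI - A) = p + 2.
Numerator from C·adj(pI-A)·B + D·det(pI-A) = 3.
P(p) = (3)/(p + 2)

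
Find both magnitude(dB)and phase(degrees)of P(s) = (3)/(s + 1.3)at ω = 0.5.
Substitute s = j*0.5: P(j0.5) = 2.01031 - 0.773196j.
|P| = 20*log₁₀(sqrt(Re²+Im²)) = 6.66 dB.
∠P = atan2(Im, Re) = -21.04°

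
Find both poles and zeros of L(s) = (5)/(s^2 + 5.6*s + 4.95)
Set denominator = 0: s^2 + 5.6*s + 4.95 = (s + 4.5)(s + 1.1) = 0 → Poles: -1.1, -4.5
Numerator is a nonzero constant (5) → Zeros: none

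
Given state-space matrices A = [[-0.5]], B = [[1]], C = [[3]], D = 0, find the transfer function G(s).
G(s) = C(sI - A)⁻¹B + D.
Characteristic polynomial det(sI - A) = s + 0.5.
Numerator from C·adj(sI-A)·B + D·det(sI-A) = 3.
G(s) = (3)/(s + 0.5)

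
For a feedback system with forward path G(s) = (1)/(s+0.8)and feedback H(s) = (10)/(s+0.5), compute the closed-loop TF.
Closed-loop T = G/(1+GH).
Numerator: G_num * H_den = s + 0.5.
Denominator: G_den * H_den + G_num * H_num = (s^2 + 1.3*s + 0.4) + (10) = s^2 + 1.3*s + 10.4.
T(s) = (s + 0.5)/(s^2 + 1.3*s + 10.4)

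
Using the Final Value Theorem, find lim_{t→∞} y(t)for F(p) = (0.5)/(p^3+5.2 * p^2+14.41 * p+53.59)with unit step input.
FVT: lim_{t→∞} y(t) = lim_{p→0} p*Y(p) where Y(p) = F(p)/p.
= lim_{p→0} F(p) = F(0) = num(0)/den(0) = 0.5/53.59 = 0.00933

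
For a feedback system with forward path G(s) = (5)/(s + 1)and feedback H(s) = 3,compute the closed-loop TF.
Closed-loop T = G/(1+GH).
Numerator: G_num * H_den = 5.
Denominator: G_den * H_den + G_num * H_num = (s + 1) + (15) = s + 16.
T(s) = (5)/(s + 16)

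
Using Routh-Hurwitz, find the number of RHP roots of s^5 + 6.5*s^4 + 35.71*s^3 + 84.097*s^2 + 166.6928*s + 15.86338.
Routh array:
s^5: [1, 35.71, 166.6928]; s^4: [6.5, 84.097, 15.86338]; s^3: [22.772, 164.25228]; s^2: [37.2131, 15.86338]; s^1: [154.545]; s^0: [15.86338]
First column: [1, 6.5, 22.772, 37.2131, 154.545, 15.86338]. Sign changes = RHP roots = 0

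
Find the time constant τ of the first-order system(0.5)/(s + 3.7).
First-order system: τ = -1/pole. Pole = -3.7. τ = -1/(-3.7) = 0.2703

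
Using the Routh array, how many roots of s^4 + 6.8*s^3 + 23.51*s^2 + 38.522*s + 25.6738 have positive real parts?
Routh array:
s^4: [1, 23.51, 25.6738]; s^3: [6.8, 38.522]; s^2: [17.845, 25.6738]; s^1: [28.7388]; s^0: [25.6738]
First column: [1, 6.8, 17.845, 28.7388, 25.6738]. Sign changes = RHP roots = 0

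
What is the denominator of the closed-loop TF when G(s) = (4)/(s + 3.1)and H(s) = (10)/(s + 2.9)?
Characteristic poly = G_den * H_den + G_num * H_num = (s^2 + 6*s + 8.99) + (40) = s^2 + 6*s + 48.99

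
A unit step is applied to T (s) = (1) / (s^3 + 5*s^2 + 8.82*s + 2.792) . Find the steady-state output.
FVT: lim_{t→∞} y(t) = lim_{s→0} s*Y(s) where Y(s) = T(s)/s.
= lim_{s→0} T(s) = T(0) = num(0)/den(0) = 1/2.792 = 0.3582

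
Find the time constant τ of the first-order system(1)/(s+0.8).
First-order system: τ = -1/pole. Pole = -0.8. τ = -1/(-0.8) = 1.25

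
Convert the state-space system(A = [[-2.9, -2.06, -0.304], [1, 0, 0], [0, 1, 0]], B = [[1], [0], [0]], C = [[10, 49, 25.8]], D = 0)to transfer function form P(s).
P(s) = C(sI - A)⁻¹B + D.
Characteristic polynomial det(sI - A) = s^3 + 2.9*s^2 + 2.06*s + 0.304.
Numerator from C·adj(sI-A)·B + D·det(sI-A) = 10*s^2 + 49*s + 25.8.
P(s) = (10*s^2 + 49*s + 25.8)/(s^3 + 2.9*s^2 + 2.06*s + 0.304)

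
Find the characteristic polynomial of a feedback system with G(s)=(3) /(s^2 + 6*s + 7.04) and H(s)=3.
Characteristic poly = G_den * H_den + G_num * H_num = (s^2 + 6*s + 7.04) + (9) = s^2 + 6*s + 16.04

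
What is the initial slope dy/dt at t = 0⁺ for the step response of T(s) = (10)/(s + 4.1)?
IVT: y'(0⁺) = lim_{s→∞} s²·Y(s) = lim_{s→∞} s·T(s).
deg(num) = 0, deg(den) = 1, relative degree = 1, so s·T(s) → (leading num)/(leading den) = 10/1 = 10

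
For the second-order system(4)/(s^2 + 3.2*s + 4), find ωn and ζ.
Standard form: ωn²/(s²+2ζωn·s+ωn²).
const=4=ωn² → ωn=2, s coeff=3.2=2ζωn → ζ=0.8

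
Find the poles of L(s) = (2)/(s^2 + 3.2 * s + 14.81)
Set denominator = 0: s^2 + 3.2*s + 14.81 = 0 → Poles: -1.6 + 3.5j, -1.6 - 3.5j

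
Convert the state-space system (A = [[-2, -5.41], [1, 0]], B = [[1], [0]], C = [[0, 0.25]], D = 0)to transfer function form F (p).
F(p) = C(pI - A)⁻¹B + D.
Characteristic polynomial det(pI - A) = p^2 + 2*p + 5.41.
Numerator from C·adj(pI-A)·B + D·det(pI-A) = 0.25.
F(p) = (0.25)/(p^2 + 2*p + 5.41)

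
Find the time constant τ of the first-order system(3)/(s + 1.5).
First-order system: τ = -1/pole. Pole = -1.5. τ = -1/(-1.5) = 0.6667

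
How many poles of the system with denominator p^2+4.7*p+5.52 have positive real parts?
p^2 + 4.7*p + 5.52 = (p + 2.3)(p + 2.4). Poles: -2.3, -2.4. RHP poles (Re>0): 0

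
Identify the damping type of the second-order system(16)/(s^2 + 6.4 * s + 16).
Standard form: ωn²/(s²+2ζωn·s+ωn²) gives ωn=4, ζ=0.8.
Underdamped (ζ = 0.8 < 1)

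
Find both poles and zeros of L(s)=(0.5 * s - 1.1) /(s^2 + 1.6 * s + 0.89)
Set denominator = 0: s^2 + 1.6*s + 0.89 = 0 → Poles: -0.8 + 0.5j, -0.8 - 0.5j
Set numerator = 0: 0.5*s - 1.1 = 0 → Zeros: 2.2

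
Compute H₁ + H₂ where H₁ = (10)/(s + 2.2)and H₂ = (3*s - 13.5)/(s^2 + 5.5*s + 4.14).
Parallel: H = H₁ + H₂ = (n₁·d₂ + n₂·d₁)/(d₁·d₂).
n₁·d₂ = 10*s^2 + 55*s + 41.4. n₂·d₁ = 3*s^2 - 6.9*s - 29.7. Sum = 13*s^2 + 48.1*s + 11.7. d₁·d₂ = s^3 + 7.7*s^2 + 16.24*s + 9.108.
H(s) = (13*s^2 + 48.1*s + 11.7)/(s^3 + 7.7*s^2 + 16.24*s + 9.108)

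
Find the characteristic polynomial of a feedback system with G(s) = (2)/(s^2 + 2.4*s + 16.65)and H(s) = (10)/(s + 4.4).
Characteristic poly = G_den * H_den + G_num * H_num = (s^3 + 6.8*s^2 + 27.21*s + 73.26) + (20) = s^3 + 6.8*s^2 + 27.21*s + 93.26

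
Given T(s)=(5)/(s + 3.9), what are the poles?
Set denominator = 0: s + 3.9 = 0 → Poles: -3.9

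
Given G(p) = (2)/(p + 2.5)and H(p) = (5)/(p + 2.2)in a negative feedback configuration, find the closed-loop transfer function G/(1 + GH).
Closed-loop T = G/(1+GH).
Numerator: G_num * H_den = 2*p + 4.4.
Denominator: G_den * H_den + G_num * H_num = (p^2 + 4.7*p + 5.5) + (10) = p^2 + 4.7*p + 15.5.
T(p) = (2*p + 4.4)/(p^2 + 4.7*p + 15.5)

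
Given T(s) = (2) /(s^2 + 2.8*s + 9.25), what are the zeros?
Numerator is a nonzero constant (2) → Zeros: none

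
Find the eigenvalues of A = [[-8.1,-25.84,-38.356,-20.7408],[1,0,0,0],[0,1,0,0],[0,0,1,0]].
Eigenvalues solve det(λI - A) = 0.
Characteristic polynomial: λ^4 + 8.1*λ^3 + 25.84*λ^2 + 38.356*λ + 20.7408 = 0.
Factor: (λ + 1.2)(λ + 2.9)(λ^2 + 4*λ + 5.96) = 0.
Roots: -1.2, -2 + 1.4j, -2 - 1.4j, -2.9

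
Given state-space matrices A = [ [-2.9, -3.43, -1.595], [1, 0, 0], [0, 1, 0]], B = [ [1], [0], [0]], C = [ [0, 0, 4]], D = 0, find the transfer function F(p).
F(p) = C(pI - A)⁻¹B + D.
Characteristic polynomial det(pI - A) = p^3 + 2.9*p^2 + 3.43*p + 1.595.
Numerator from C·adj(pI-A)·B + D·det(pI-A) = 4.
F(p) = (4)/(p^3 + 2.9*p^2 + 3.43*p + 1.595)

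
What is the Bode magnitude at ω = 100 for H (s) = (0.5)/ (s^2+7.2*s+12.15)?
Substitute s = j*100: H(j100) = -4.9802e-05 - 3.59011e-06j.
|H(j100)| = sqrt(Re² + Im²) = 4.993e-05.
20*log₁₀(4.993e-05) = -86.03 dB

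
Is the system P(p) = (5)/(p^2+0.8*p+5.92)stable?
Denominator: p^2 + 0.8*p + 5.92. Poles: -0.4 + 2.4j, -0.4 - 2.4j. All Re(p)<0: Yes (stable)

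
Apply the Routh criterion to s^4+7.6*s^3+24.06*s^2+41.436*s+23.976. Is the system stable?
Routh array:
s^4: [1, 24.06, 23.976]; s^3: [7.6, 41.436]; s^2: [18.6079, 23.976]; s^1: [31.6435]; s^0: [23.976]
First column: [1, 7.6, 18.6079, 31.6435, 23.976]. Sign changes = 0.
Yes, stable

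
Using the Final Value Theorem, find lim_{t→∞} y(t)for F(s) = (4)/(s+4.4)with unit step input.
FVT: lim_{t→∞} y(t) = lim_{s→0} s*Y(s) where Y(s) = F(s)/s.
= lim_{s→0} F(s) = F(0) = num(0)/den(0) = 4/4.4 = 0.9091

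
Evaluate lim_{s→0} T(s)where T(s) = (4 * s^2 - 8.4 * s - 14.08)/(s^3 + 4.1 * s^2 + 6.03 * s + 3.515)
DC gain = T(0) = num(0)/den(0) = -14.08/3.515 = -4.006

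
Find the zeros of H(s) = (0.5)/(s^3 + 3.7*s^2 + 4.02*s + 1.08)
Numerator is a nonzero constant (0.5) → Zeros: none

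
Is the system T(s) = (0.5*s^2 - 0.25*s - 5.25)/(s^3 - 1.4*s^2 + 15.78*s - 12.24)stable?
Denominator: s^3 - 1.4*s^2 + 15.78*s - 12.24 = (s - 0.8)(s^2 - 0.6*s + 15.3). Poles: 0.3 + 3.9j, 0.3 - 3.9j, 0.8. All Re(p)<0: No (unstable)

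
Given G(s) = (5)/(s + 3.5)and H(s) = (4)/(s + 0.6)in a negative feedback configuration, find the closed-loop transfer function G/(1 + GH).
Closed-loop T = G/(1+GH).
Numerator: G_num * H_den = 5*s + 3.
Denominator: G_den * H_den + G_num * H_num = (s^2 + 4.1*s + 2.1) + (20) = s^2 + 4.1*s + 22.1.
T(s) = (5*s + 3)/(s^2 + 4.1*s + 22.1)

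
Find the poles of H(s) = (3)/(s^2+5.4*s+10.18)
Set denominator = 0: s^2 + 5.4*s + 10.18 = 0 → Poles: -2.7 + 1.7j, -2.7 - 1.7j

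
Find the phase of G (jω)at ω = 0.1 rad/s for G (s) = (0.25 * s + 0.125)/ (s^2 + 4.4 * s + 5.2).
Substitute s = j*0.1: G(j0.1) = 0.0243184 + 0.00275528j.
∠G(j0.1) = atan2(Im, Re) = atan2(0.00275528, 0.0243184) = 6.46°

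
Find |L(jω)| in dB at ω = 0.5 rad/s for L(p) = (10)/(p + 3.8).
Substitute p = j*0.5: L(j0.5) = 2.58679 - 0.340368j.
|L(j0.5)| = sqrt(Re² + Im²) = 2.609.
20*log₁₀(2.609) = 8.33 dB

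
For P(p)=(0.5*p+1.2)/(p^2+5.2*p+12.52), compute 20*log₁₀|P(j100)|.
Substitute p = j*100: P(j100) = 0.000140122 - 0.00499897j.
|P(j100)| = sqrt(Re² + Im²) = 0.005001.
20*log₁₀(0.005001) = -46.02 dB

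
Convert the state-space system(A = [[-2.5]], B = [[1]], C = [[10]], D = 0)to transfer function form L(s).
L(s) = C(sI - A)⁻¹B + D.
Characteristic polynomial det(sI - A) = s + 2.5.
Numerator from C·adj(sI-A)·B + D·det(sI-A) = 10.
L(s) = (10)/(s + 2.5)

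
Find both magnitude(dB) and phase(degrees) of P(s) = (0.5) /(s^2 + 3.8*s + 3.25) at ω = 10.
Substitute s = j*10: P(j10) = -0.00447728 - 0.00175852j.
|P| = 20*log₁₀(sqrt(Re²+Im²)) = -46.36 dB.
∠P = atan2(Im, Re) = -158.56°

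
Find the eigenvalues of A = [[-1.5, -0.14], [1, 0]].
Eigenvalues solve det(λI - A) = 0.
Characteristic polynomial: λ^2 + 1.5*λ + 0.14 = 0.
Factor: (λ + 0.1)(λ + 1.4) = 0.
Roots: -0.1, -1.4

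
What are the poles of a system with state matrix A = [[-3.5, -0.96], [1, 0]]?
Eigenvalues solve det(λI - A) = 0.
Characteristic polynomial: λ^2 + 3.5*λ + 0.96 = 0.
Factor: (λ + 3.2)(λ + 0.3) = 0.
Roots: -0.3, -3.2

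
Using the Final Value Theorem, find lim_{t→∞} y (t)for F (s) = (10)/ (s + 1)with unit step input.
FVT: lim_{t→∞} y(t) = lim_{s→0} s*Y(s) where Y(s) = F(s)/s.
= lim_{s→0} F(s) = F(0) = num(0)/den(0) = 10/1 = 10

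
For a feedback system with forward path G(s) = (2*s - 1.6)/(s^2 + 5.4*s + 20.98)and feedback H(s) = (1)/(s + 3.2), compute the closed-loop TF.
Closed-loop T = G/(1+GH).
Numerator: G_num * H_den = 2*s^2 + 4.8*s - 5.12.
Denominator: G_den * H_den + G_num * H_num = (s^3 + 8.6*s^2 + 38.26*s + 67.136) + (2*s - 1.6) = s^3 + 8.6*s^2 + 40.26*s + 65.536.
T(s) = (2*s^2 + 4.8*s - 5.12)/(s^3 + 8.6*s^2 + 40.26*s + 65.536)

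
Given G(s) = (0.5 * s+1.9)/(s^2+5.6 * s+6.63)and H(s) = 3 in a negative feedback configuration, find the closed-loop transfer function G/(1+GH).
Closed-loop T = G/(1+GH).
Numerator: G_num * H_den = 0.5*s + 1.9.
Denominator: G_den * H_den + G_num * H_num = (s^2 + 5.6*s + 6.63) + (1.5*s + 5.7) = s^2 + 7.1*s + 12.33.
T(s) = (0.5*s + 1.9)/(s^2 + 7.1*s + 12.33)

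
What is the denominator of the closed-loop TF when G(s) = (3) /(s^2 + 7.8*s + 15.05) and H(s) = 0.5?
Characteristic poly = G_den * H_den + G_num * H_num = (s^2 + 7.8*s + 15.05) + (1.5) = s^2 + 7.8*s + 16.55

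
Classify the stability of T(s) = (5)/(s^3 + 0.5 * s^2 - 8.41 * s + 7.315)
Denominator: s^3 + 0.5*s^2 - 8.41*s + 7.315 = (s - 1.1)(s - 1.9)(s + 3.5). Poles: -3.5, 1.1, 1.9. Unstable (2 pole(s) in RHP)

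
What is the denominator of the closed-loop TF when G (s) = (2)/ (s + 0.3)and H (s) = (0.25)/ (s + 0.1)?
Characteristic poly = G_den * H_den + G_num * H_num = (s^2 + 0.4*s + 0.03) + (0.5) = s^2 + 0.4*s + 0.53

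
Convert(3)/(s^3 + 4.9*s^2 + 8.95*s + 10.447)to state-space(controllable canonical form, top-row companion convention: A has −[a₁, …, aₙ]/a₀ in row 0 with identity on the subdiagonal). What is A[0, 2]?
Reachable canonical form for den = s^3 + 4.9*s^2 + 8.95*s + 10.447: top row of A = -[a₁,a₂,...,aₙ]/a₀, ones on the subdiagonal, zeros elsewhere.
A = [[-4.9, -8.95, -10.447], [1, 0, 0], [0, 1, 0]].
A[0,2] = -10.447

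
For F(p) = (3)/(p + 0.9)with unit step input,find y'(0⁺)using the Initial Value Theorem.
IVT: y'(0⁺) = lim_{p→∞} p²·Y(p) = lim_{p→∞} p·F(p).
deg(num) = 0, deg(den) = 1, relative degree = 1, so p·F(p) → (leading num)/(leading den) = 3/1 = 3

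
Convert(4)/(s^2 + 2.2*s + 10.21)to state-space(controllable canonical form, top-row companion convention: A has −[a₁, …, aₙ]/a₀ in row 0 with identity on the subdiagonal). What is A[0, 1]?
Reachable canonical form for den = s^2 + 2.2*s + 10.21: top row of A = -[a₁,a₂,...,aₙ]/a₀, ones on the subdiagonal, zeros elsewhere.
A = [[-2.2, -10.21], [1, 0]].
A[0,1] = -10.21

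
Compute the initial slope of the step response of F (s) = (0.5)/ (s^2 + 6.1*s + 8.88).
IVT: y'(0⁺) = lim_{s→∞} s²·Y(s) = lim_{s→∞} s·F(s).
deg(num) = 0, deg(den) = 2, relative degree = 2 ≥ 2, so s·F(s) → 0. Initial slope = 0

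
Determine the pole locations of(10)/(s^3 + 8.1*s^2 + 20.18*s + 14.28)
Set denominator = 0: s^3 + 8.1*s^2 + 20.18*s + 14.28 = (s + 3.5)(s + 1.2)(s + 3.4) = 0 → Poles: -1.2, -3.4, -3.5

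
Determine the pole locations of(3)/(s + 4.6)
Set denominator = 0: s + 4.6 = 0 → Poles: -4.6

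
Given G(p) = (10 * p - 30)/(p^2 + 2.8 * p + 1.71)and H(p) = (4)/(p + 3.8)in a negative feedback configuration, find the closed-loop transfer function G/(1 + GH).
Closed-loop T = G/(1+GH).
Numerator: G_num * H_den = 10*p^2 + 8*p - 114.
Denominator: G_den * H_den + G_num * H_num = (p^3 + 6.6*p^2 + 12.35*p + 6.498) + (40*p - 120) = p^3 + 6.6*p^2 + 52.35*p - 113.502.
T(p) = (10*p^2 + 8*p - 114)/(p^3 + 6.6*p^2 + 52.35*p - 113.502)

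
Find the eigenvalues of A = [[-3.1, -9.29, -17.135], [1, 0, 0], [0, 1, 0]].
Eigenvalues solve det(λI - A) = 0.
Characteristic polynomial: λ^3 + 3.1*λ^2 + 9.29*λ + 17.135 = 0.
Factor: (λ + 2.3)(λ^2 + 0.8*λ + 7.45) = 0.
Roots: -0.4 + 2.7j, -0.4 - 2.7j, -2.3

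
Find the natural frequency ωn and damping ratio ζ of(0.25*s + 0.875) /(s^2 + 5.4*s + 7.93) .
Underdamped: complex pole -2.7 + 0.8j. ωn = |pole| = 2.816, ζ = -Re(pole)/ωn = 0.9588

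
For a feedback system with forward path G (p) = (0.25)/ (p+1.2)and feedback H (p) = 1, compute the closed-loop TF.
Closed-loop T = G/(1+GH).
Numerator: G_num * H_den = 0.25.
Denominator: G_den * H_den + G_num * H_num = (p + 1.2) + (0.25) = p + 1.45.
T(p) = (0.25)/(p + 1.45)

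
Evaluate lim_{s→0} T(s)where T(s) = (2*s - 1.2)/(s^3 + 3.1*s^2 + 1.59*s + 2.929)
DC gain = T(0) = num(0)/den(0) = -1.2/2.929 = -0.4097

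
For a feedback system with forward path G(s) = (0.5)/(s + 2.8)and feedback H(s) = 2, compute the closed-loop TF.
Closed-loop T = G/(1+GH).
Numerator: G_num * H_den = 0.5.
Denominator: G_den * H_den + G_num * H_num = (s + 2.8) + (1) = s + 3.8.
T(s) = (0.5)/(s + 3.8)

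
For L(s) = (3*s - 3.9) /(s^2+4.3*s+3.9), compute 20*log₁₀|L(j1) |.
Substitute s = j*1: L(j1) = 0.0591078 + 0.94684j.
|L(j1)| = sqrt(Re² + Im²) = 0.9487.
20*log₁₀(0.9487) = -0.46 dB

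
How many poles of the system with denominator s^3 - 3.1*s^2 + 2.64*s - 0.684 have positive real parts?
s^3 - 3.1*s^2 + 2.64*s - 0.684 = (s - 0.6)(s - 1.9)(s - 0.6). Poles: 0.6, 0.6, 1.9. RHP poles (Re>0): 3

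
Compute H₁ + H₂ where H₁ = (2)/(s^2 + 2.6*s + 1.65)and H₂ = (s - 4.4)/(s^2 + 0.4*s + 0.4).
Parallel: H = H₁ + H₂ = (n₁·d₂ + n₂·d₁)/(d₁·d₂).
n₁·d₂ = 2*s^2 + 0.8*s + 0.8. n₂·d₁ = s^3 - 1.8*s^2 - 9.79*s - 7.26. Sum = s^3 + 0.2*s^2 - 8.99*s - 6.46. d₁·d₂ = s^4 + 3*s^3 + 3.09*s^2 + 1.7*s + 0.66.
H(s) = (s^3 + 0.2*s^2 - 8.99*s - 6.46)/(s^4 + 3*s^3 + 3.09*s^2 + 1.7*s + 0.66)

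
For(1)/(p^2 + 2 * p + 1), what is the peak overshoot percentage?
Standard form: ωn²/(p²+2ζωn·p+ωn²) → ωn = 1, ζ = 1.
ζ ≥ 1, so the response is non-oscillatory: peak overshoot = 0%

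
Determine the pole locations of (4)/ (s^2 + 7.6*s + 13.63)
Set denominator = 0: s^2 + 7.6*s + 13.63 = (s + 2.9)(s + 4.7) = 0 → Poles: -2.9, -4.7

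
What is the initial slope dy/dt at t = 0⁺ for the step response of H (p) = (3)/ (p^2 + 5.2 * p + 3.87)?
IVT: y'(0⁺) = lim_{p→∞} p²·Y(p) = lim_{p→∞} p·H(p).
deg(num) = 0, deg(den) = 2, relative degree = 2 ≥ 2, so p·H(p) → 0. Initial slope = 0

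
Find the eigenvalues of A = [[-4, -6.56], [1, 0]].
Eigenvalues solve det(λI - A) = 0.
Characteristic polynomial: λ^2 + 4*λ + 6.56 = 0.
Roots: -2 + 1.6j, -2 - 1.6j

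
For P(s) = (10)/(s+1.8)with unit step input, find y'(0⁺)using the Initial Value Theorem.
IVT: y'(0⁺) = lim_{s→∞} s²·Y(s) = lim_{s→∞} s·P(s).
deg(num) = 0, deg(den) = 1, relative degree = 1, so s·P(s) → (leading num)/(leading den) = 10/1 = 10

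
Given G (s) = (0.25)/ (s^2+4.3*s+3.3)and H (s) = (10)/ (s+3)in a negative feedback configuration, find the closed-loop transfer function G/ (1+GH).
Closed-loop T = G/(1+GH).
Numerator: G_num * H_den = 0.25*s + 0.75.
Denominator: G_den * H_den + G_num * H_num = (s^3 + 7.3*s^2 + 16.2*s + 9.9) + (2.5) = s^3 + 7.3*s^2 + 16.2*s + 12.4.
T(s) = (0.25*s + 0.75)/(s^3 + 7.3*s^2 + 16.2*s + 12.4)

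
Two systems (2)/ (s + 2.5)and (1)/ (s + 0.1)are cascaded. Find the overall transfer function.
Series: H = H₁ · H₂ = (n₁·n₂)/(d₁·d₂).
Num: n₁·n₂ = 2. Den: d₁·d₂ = s^2 + 2.6*s + 0.25.
H(s) = (2)/(s^2 + 2.6*s + 0.25)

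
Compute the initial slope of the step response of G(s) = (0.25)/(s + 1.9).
IVT: y'(0⁺) = lim_{s→∞} s²·Y(s) = lim_{s→∞} s·G(s).
deg(num) = 0, deg(den) = 1, relative degree = 1, so s·G(s) → (leading num)/(leading den) = 0.25/1 = 0.25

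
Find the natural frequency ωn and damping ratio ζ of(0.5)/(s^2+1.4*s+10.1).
Underdamped: complex pole -0.7 + 3.1j. ωn = |pole| = 3.178, ζ = -Re(pole)/ωn = 0.2203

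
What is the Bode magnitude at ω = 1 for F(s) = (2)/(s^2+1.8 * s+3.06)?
Substitute s = j*1: F(j1) = 0.550537 - 0.481052j.
|F(j1)| = sqrt(Re² + Im²) = 0.7311.
20*log₁₀(0.7311) = -2.72 dB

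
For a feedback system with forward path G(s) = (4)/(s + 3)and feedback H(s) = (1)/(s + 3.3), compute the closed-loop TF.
Closed-loop T = G/(1+GH).
Numerator: G_num * H_den = 4*s + 13.2.
Denominator: G_den * H_den + G_num * H_num = (s^2 + 6.3*s + 9.9) + (4) = s^2 + 6.3*s + 13.9.
T(s) = (4*s + 13.2)/(s^2 + 6.3*s + 13.9)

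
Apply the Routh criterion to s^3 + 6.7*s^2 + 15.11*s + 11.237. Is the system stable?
Routh array:
s^3: [1, 15.11]; s^2: [6.7, 11.237]; s^1: [13.4328]; s^0: [11.237]
First column: [1, 6.7, 13.4328, 11.237]. Sign changes = 0.
Yes, stable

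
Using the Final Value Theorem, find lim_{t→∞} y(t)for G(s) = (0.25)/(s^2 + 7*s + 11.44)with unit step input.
FVT: lim_{t→∞} y(t) = lim_{s→0} s*Y(s) where Y(s) = G(s)/s.
= lim_{s→0} G(s) = G(0) = num(0)/den(0) = 0.25/11.44 = 0.02185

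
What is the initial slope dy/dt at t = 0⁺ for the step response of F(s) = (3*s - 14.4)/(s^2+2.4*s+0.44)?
IVT: y'(0⁺) = lim_{s→∞} s²·Y(s) = lim_{s→∞} s·F(s).
deg(num) = 1, deg(den) = 2, relative degree = 1, so s·F(s) → (leading num)/(leading den) = 3/1 = 3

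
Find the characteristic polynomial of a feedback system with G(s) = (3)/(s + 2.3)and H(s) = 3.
Characteristic poly = G_den * H_den + G_num * H_num = (s + 2.3) + (9) = s + 11.3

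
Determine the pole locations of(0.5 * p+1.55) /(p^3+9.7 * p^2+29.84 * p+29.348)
Set denominator = 0: p^3 + 9.7*p^2 + 29.84*p + 29.348 = (p + 4.6)(p + 2.2)(p + 2.9) = 0 → Poles: -2.2, -2.9, -4.6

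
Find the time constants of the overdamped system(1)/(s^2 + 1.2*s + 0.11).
Overdamped: real poles at -1.1, -0.1. τ = -1/pole → τ₁ = 0.9091, τ₂ = 10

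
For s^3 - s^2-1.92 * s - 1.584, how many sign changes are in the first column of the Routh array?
Routh array:
s^3: [1, -1.92]; s^2: [-1, -1.584]; s^1: [-3.504]; s^0: [-1.584]
First column: [1, -1, -3.504, -1.584]. Sign changes = 1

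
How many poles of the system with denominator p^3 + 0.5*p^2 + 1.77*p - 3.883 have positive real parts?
p^3 + 0.5*p^2 + 1.77*p - 3.883 = (p - 1.1)(p^2 + 1.6*p + 3.53). Poles: -0.8 + 1.7j, -0.8 - 1.7j, 1.1. RHP poles (Re>0): 1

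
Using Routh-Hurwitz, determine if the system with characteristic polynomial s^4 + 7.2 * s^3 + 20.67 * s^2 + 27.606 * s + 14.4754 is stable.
Routh array:
s^4: [1, 20.67, 14.4754]; s^3: [7.2, 27.606]; s^2: [16.8358, 14.4754]; s^1: [21.4155]; s^0: [14.4754]
First column: [1, 7.2, 16.8358, 21.4155, 14.4754]. Sign changes = 0.
Yes, stable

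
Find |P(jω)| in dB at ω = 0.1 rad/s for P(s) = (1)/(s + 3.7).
Substitute s = j*0.1: P(j0.1) = 0.270073 - 0.00729927j.
|P(j0.1)| = sqrt(Re² + Im²) = 0.2702.
20*log₁₀(0.2702) = -11.37 dB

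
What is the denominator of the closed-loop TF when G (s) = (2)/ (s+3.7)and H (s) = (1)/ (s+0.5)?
Characteristic poly = G_den * H_den + G_num * H_num = (s^2 + 4.2*s + 1.85) + (2) = s^2 + 4.2*s + 3.85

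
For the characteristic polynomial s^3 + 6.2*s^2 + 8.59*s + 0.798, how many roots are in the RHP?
s^3 + 6.2*s^2 + 8.59*s + 0.798 = (s + 0.1)(s + 1.9)(s + 4.2). Poles: -0.1, -1.9, -4.2. RHP poles (Re>0): 0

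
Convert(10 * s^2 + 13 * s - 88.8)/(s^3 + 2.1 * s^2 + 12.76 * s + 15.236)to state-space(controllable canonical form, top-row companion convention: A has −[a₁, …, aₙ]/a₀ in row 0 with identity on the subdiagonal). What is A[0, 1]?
Reachable canonical form for den = s^3 + 2.1*s^2 + 12.76*s + 15.236: top row of A = -[a₁,a₂,...,aₙ]/a₀, ones on the subdiagonal, zeros elsewhere.
A = [[-2.1, -12.76, -15.236], [1, 0, 0], [0, 1, 0]].
A[0,1] = -12.76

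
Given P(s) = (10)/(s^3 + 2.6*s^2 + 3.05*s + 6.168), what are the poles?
Set denominator = 0: s^3 + 2.6*s^2 + 3.05*s + 6.168 = (s + 2.4)(s^2 + 0.2*s + 2.57) = 0 → Poles: -0.1 + 1.6j, -0.1 - 1.6j, -2.4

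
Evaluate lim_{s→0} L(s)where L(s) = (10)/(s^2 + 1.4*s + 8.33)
DC gain = L(0) = num(0)/den(0) = 10/8.33 = 1.2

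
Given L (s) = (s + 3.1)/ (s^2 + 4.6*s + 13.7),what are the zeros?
Set numerator = 0: s + 3.1 = 0 → Zeros: -3.1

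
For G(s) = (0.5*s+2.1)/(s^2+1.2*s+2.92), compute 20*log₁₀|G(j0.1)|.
Substitute s = j*0.1: G(j0.1) = 0.721132 - 0.0125553j.
|G(j0.1)| = sqrt(Re² + Im²) = 0.7212.
20*log₁₀(0.7212) = -2.84 dB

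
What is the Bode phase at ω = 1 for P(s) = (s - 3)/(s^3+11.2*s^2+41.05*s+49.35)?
Substitute s = j*1: P(j1) = -0.0243183 + 0.0517417j.
∠P(j1) = atan2(Im, Re) = atan2(0.0517417, -0.0243183) = 115.17°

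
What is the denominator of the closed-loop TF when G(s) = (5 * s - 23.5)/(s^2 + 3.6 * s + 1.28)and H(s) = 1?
Characteristic poly = G_den * H_den + G_num * H_num = (s^2 + 3.6*s + 1.28) + (5*s - 23.5) = s^2 + 8.6*s - 22.22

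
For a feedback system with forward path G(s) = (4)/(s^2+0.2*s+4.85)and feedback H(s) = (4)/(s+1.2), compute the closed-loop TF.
Closed-loop T = G/(1+GH).
Numerator: G_num * H_den = 4*s + 4.8.
Denominator: G_den * H_den + G_num * H_num = (s^3 + 1.4*s^2 + 5.09*s + 5.82) + (16) = s^3 + 1.4*s^2 + 5.09*s + 21.82.
T(s) = (4*s + 4.8)/(s^3 + 1.4*s^2 + 5.09*s + 21.82)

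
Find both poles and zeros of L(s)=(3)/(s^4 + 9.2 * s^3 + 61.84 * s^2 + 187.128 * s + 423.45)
Set denominator = 0: s^4 + 9.2*s^3 + 61.84*s^2 + 187.128*s + 423.45 = (s^2 + 3.8*s + 18.82)(s^2 + 5.4*s + 22.5) = 0 → Poles: -1.9 + 3.9j, -1.9 - 3.9j, -2.7 + 3.9j, -2.7 - 3.9j
Numerator is a nonzero constant (3) → Zeros: none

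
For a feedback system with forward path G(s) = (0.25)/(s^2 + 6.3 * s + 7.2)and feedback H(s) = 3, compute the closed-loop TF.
Closed-loop T = G/(1+GH).
Numerator: G_num * H_den = 0.25.
Denominator: G_den * H_den + G_num * H_num = (s^2 + 6.3*s + 7.2) + (0.75) = s^2 + 6.3*s + 7.95.
T(s) = (0.25)/(s^2 + 6.3*s + 7.95)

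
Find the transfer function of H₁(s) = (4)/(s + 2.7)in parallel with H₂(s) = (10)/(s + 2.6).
Parallel: H = H₁ + H₂ = (n₁·d₂ + n₂·d₁)/(d₁·d₂).
n₁·d₂ = 4*s + 10.4. n₂·d₁ = 10*s + 27. Sum = 14*s + 37.4. d₁·d₂ = s^2 + 5.3*s + 7.02.
H(s) = (14*s + 37.4)/(s^2 + 5.3*s + 7.02)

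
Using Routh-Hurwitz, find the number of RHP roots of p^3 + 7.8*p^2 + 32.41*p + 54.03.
Routh array:
p^3: [1, 32.41]; p^2: [7.8, 54.03]; p^1: [25.4831]; p^0: [54.03]
First column: [1, 7.8, 25.4831, 54.03]. Sign changes = RHP roots = 0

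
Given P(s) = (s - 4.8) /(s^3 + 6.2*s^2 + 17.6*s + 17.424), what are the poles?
Set denominator = 0: s^3 + 6.2*s^2 + 17.6*s + 17.424 = (s + 1.8)(s^2 + 4.4*s + 9.68) = 0 → Poles: -1.8, -2.2 + 2.2j, -2.2 - 2.2j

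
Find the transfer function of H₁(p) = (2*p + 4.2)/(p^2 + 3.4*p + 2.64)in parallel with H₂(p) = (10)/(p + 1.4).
Parallel: H = H₁ + H₂ = (n₁·d₂ + n₂·d₁)/(d₁·d₂).
n₁·d₂ = 2*p^2 + 7*p + 5.88. n₂·d₁ = 10*p^2 + 34*p + 26.4. Sum = 12*p^2 + 41*p + 32.28. d₁·d₂ = p^3 + 4.8*p^2 + 7.4*p + 3.696.
H(p) = (12*p^2 + 41*p + 32.28)/(p^3 + 4.8*p^2 + 7.4*p + 3.696)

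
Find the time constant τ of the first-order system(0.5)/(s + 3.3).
First-order system: τ = -1/pole. Pole = -3.3. τ = -1/(-3.3) = 0.303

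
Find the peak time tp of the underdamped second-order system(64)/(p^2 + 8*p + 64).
Standard form: ωn²/(p²+2ζωn·p+ωn²) → ωn = 8, ζ = 0.5.
ωd = ωn·√(1-ζ²) = 8·√(1-0.5²) = 6.928.
tp = π/ωd = π/6.928 = 0.4534 s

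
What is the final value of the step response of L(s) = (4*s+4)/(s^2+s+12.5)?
FVT: lim_{t→∞} y(t) = lim_{s→0} s*Y(s) where Y(s) = L(s)/s.
= lim_{s→0} L(s) = L(0) = num(0)/den(0) = 4/12.5 = 0.32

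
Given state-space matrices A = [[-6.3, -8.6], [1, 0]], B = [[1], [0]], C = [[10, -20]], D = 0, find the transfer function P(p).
P(p) = C(pI - A)⁻¹B + D.
Characteristic polynomial det(pI - A) = p^2 + 6.3*p + 8.6.
Numerator from C·adj(pI-A)·B + D·det(pI-A) = 10*p - 20.
P(p) = (10*p - 20)/(p^2 + 6.3*p + 8.6)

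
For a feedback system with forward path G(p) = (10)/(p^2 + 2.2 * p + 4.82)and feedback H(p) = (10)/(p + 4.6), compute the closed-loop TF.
Closed-loop T = G/(1+GH).
Numerator: G_num * H_den = 10*p + 46.
Denominator: G_den * H_den + G_num * H_num = (p^3 + 6.8*p^2 + 14.94*p + 22.172) + (100) = p^3 + 6.8*p^2 + 14.94*p + 122.172.
T(p) = (10*p + 46)/(p^3 + 6.8*p^2 + 14.94*p + 122.172)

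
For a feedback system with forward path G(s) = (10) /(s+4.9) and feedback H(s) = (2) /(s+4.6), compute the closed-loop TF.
Closed-loop T = G/(1+GH).
Numerator: G_num * H_den = 10*s + 46.
Denominator: G_den * H_den + G_num * H_num = (s^2 + 9.5*s + 22.54) + (20) = s^2 + 9.5*s + 42.54.
T(s) = (10*s + 46)/(s^2 + 9.5*s + 42.54)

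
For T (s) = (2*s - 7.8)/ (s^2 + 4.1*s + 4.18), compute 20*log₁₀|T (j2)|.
Substitute s = j*2: T(j2) = 0.4667 + 0.961464j.
|T(j2)| = sqrt(Re² + Im²) = 1.069.
20*log₁₀(1.069) = 0.58 dB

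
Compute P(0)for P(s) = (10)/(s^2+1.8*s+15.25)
DC gain = P(0) = num(0)/den(0) = 10/15.25 = 0.6557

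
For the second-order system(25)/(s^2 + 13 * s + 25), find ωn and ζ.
Standard form: ωn²/(s²+2ζωn·s+ωn²).
const=25=ωn² → ωn=5, s coeff=13=2ζωn → ζ=1.3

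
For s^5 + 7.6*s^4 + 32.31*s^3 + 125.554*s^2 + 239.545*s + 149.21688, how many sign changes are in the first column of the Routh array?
Routh array:
s^5: [1, 32.31, 239.545]; s^4: [7.6, 125.554, 149.21688]; s^3: [15.7897, 219.9112]; s^2: [19.7052, 149.21688]; s^1: [100.344]; s^0: [149.21688]
First column: [1, 7.6, 15.7897, 19.7052, 100.344, 149.21688]. Sign changes = 0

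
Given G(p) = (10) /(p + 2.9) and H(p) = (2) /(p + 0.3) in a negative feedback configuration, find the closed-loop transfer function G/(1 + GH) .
Closed-loop T = G/(1+GH).
Numerator: G_num * H_den = 10*p + 3.
Denominator: G_den * H_den + G_num * H_num = (p^2 + 3.2*p + 0.87) + (20) = p^2 + 3.2*p + 20.87.
T(p) = (10*p + 3)/(p^2 + 3.2*p + 20.87)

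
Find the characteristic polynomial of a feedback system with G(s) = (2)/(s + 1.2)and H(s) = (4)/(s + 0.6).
Characteristic poly = G_den * H_den + G_num * H_num = (s^2 + 1.8*s + 0.72) + (8) = s^2 + 1.8*s + 8.72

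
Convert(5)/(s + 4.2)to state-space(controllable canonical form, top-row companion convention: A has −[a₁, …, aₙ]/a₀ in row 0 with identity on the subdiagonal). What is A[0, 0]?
Reachable canonical form for den = s + 4.2: top row of A = -[a₁,a₂,...,aₙ]/a₀, ones on the subdiagonal, zeros elsewhere.
A = [[-4.2]].
A[0,0] = -4.2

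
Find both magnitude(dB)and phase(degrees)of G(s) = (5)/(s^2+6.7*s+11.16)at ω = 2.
Substitute s = j*2: G(j2) = 0.155095 - 0.290262j.
|G| = 20*log₁₀(sqrt(Re²+Im²)) = -9.65 dB.
∠G = atan2(Im, Re) = -61.88°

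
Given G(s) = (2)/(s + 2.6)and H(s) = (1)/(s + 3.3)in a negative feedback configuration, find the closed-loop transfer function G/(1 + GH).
Closed-loop T = G/(1+GH).
Numerator: G_num * H_den = 2*s + 6.6.
Denominator: G_den * H_den + G_num * H_num = (s^2 + 5.9*s + 8.58) + (2) = s^2 + 5.9*s + 10.58.
T(s) = (2*s + 6.6)/(s^2 + 5.9*s + 10.58)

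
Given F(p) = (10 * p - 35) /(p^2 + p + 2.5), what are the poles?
Set denominator = 0: p^2 + p + 2.5 = 0 → Poles: -0.5 + 1.5j, -0.5 - 1.5j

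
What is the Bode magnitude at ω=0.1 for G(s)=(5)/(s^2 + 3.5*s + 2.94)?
Substitute s = j*0.1: G(j0.1) = 1.68248 - 0.200978j.
|G(j0.1)| = sqrt(Re² + Im²) = 1.694.
20*log₁₀(1.694) = 4.58 dB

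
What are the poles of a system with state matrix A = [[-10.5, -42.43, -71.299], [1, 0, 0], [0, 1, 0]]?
Eigenvalues solve det(λI - A) = 0.
Characteristic polynomial: λ^3 + 10.5*λ^2 + 42.43*λ + 71.299 = 0.
Factor: (λ + 4.7)(λ^2 + 5.8*λ + 15.17) = 0.
Roots: -2.9 + 2.6j, -2.9 - 2.6j, -4.7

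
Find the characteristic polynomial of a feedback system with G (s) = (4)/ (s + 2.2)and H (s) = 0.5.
Characteristic poly = G_den * H_den + G_num * H_num = (s + 2.2) + (2) = s + 4.2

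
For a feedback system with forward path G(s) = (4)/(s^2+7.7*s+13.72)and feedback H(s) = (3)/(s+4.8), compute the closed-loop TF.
Closed-loop T = G/(1+GH).
Numerator: G_num * H_den = 4*s + 19.2.
Denominator: G_den * H_den + G_num * H_num = (s^3 + 12.5*s^2 + 50.68*s + 65.856) + (12) = s^3 + 12.5*s^2 + 50.68*s + 77.856.
T(s) = (4*s + 19.2)/(s^3 + 12.5*s^2 + 50.68*s + 77.856)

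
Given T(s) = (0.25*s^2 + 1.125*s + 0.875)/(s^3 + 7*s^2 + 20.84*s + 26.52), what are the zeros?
Set numerator = 0: 0.25*s^2 + 1.125*s + 0.875 = 0.25*(s + 1)(s + 3.5) = 0 → Zeros: -1, -3.5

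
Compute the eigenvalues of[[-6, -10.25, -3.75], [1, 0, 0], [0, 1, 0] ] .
Eigenvalues solve det(λI - A) = 0.
Characteristic polynomial: λ^3 + 6*λ^2 + 10.25*λ + 3.75 = 0.
Factor: (λ + 3)(λ + 0.5)(λ + 2.5) = 0.
Roots: -0.5, -2.5, -3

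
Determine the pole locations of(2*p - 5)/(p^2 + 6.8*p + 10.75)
Set denominator = 0: p^2 + 6.8*p + 10.75 = (p + 4.3)(p + 2.5) = 0 → Poles: -2.5, -4.3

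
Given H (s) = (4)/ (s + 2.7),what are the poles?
Set denominator = 0: s + 2.7 = 0 → Poles: -2.7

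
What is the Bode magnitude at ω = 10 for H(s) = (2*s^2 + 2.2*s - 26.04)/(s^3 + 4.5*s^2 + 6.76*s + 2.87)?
Substitute s = j*10: H(j10) = 0.0753361 - 0.206301j.
|H(j10)| = sqrt(Re² + Im²) = 0.2196.
20*log₁₀(0.2196) = -13.17 dB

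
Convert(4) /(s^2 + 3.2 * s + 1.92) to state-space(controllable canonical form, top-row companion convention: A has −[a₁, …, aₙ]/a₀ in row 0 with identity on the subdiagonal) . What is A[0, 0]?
Reachable canonical form for den = s^2 + 3.2*s + 1.92: top row of A = -[a₁,a₂,...,aₙ]/a₀, ones on the subdiagonal, zeros elsewhere.
A = [[-3.2, -1.92], [1, 0]].
A[0,0] = -3.2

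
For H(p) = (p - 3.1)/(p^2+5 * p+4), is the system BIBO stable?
Denominator: p^2 + 5*p + 4 = (p + 4)(p + 1). Poles: -1, -4. All Re(p)<0: Yes (stable)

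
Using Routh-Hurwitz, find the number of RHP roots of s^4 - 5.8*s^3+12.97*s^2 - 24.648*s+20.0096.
Routh array:
s^4: [1, 12.97, 20.0096]; s^3: [-5.8, -24.648]; s^2: [8.72034, 20.0096]; s^1: [-11.3394]; s^0: [20.0096]
First column: [1, -5.8, 8.72034, -11.3394, 20.0096]. Sign changes = RHP roots = 4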